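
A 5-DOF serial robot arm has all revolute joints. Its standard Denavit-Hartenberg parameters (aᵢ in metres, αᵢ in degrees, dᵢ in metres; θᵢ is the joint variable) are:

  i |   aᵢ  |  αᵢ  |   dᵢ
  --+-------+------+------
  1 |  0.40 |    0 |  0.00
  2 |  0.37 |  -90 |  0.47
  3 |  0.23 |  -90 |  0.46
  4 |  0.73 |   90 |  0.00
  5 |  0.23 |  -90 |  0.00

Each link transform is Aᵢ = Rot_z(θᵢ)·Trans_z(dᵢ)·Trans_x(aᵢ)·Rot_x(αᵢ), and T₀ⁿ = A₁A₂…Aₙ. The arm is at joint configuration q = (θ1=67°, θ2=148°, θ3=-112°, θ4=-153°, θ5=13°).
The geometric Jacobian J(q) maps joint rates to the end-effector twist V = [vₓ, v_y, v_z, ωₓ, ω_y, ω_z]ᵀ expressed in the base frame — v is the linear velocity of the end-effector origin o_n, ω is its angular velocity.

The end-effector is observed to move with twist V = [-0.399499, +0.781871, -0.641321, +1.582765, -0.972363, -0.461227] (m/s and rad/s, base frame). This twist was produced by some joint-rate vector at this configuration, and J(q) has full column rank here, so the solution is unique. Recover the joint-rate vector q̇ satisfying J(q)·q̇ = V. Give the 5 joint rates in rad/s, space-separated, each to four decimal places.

-0.0710 -0.4810 0.9960 -0.6510 -0.7950

o_n = [0.1359, -0.7364, -0.0856]
J₁: ẑ×o_n = [0.7364, 0.1359, -0.0000], ω = ẑ
J2: z=[0.0000, 0.0000, 1.0000] o=[0.1563, 0.3682, 0.0000] → [1.1046, -0.0204, 0.0000, 0.0000, 0.0000, 1.0000]
J3: z=[0.5736, -0.8192, 0.0000] o=[-0.1468, 0.1560, 0.4700] → [0.4551, 0.3187, -0.2803, 0.5736, -0.8192, 0.0000]
J4: z=[-0.7595, -0.5318, 0.3746] o=[0.1876, -0.1714, 0.6833] → [0.6205, -0.6033, 0.4016, -0.7595, -0.5318, 0.3746]
J5: z=[-0.6504, 0.6323, -0.4209] o=[0.1781, -0.5826, 0.0802] → [-0.1695, -0.0900, 0.1267, -0.6504, 0.6323, -0.4209]
q̇ = J⁺·V = [-0.0710, -0.4810, 0.9960, -0.6510, -0.7950]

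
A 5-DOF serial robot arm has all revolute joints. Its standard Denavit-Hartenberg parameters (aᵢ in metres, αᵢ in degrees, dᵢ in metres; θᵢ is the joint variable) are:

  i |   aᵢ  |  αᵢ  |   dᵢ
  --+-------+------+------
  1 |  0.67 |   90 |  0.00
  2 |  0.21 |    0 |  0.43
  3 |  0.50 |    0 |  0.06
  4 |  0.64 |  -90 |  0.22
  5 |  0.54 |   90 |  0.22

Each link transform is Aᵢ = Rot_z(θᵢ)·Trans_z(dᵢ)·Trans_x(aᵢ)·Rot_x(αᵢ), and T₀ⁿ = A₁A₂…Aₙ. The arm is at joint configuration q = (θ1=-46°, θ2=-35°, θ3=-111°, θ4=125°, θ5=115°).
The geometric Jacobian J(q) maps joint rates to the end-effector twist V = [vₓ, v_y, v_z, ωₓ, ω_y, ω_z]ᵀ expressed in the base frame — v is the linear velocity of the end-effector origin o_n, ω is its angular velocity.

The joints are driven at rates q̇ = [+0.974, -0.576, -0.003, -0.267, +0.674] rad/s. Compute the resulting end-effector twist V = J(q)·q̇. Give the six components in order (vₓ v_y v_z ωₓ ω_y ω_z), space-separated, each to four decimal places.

o_n = [0.4601, -0.7940, -0.3422]
J₁: ẑ×o_n = [0.7940, 0.4601, -0.0000], ω = ẑ
J2: z=[-0.7193, -0.6947, 0.0000] o=[0.4654, -0.4820, 0.0000] → [0.2377, -0.2462, 0.2208, -0.7193, -0.6947, 0.0000]
J3: z=[-0.7193, -0.6947, 0.0000] o=[0.2756, -0.9044, -0.1205] → [0.1541, -0.1595, 0.0488, -0.7193, -0.6947, 0.0000]
J4: z=[-0.7193, -0.6947, 0.0000] o=[-0.0555, -0.6479, -0.4000] → [-0.0402, 0.0416, 0.4633, -0.7193, -0.6947, 0.0000]
J5: z=[0.2489, -0.2578, 0.9336] o=[0.2013, -1.2305, -0.6294] → [-0.4816, 0.1701, 0.1754, 0.2489, -0.2578, 0.9336]
V = J·q̇ = [0.3221, 0.6940, -0.1328, 0.7763, 0.4139, 1.6032]

0.3221 0.6940 -0.1328 0.7763 0.4139 1.6032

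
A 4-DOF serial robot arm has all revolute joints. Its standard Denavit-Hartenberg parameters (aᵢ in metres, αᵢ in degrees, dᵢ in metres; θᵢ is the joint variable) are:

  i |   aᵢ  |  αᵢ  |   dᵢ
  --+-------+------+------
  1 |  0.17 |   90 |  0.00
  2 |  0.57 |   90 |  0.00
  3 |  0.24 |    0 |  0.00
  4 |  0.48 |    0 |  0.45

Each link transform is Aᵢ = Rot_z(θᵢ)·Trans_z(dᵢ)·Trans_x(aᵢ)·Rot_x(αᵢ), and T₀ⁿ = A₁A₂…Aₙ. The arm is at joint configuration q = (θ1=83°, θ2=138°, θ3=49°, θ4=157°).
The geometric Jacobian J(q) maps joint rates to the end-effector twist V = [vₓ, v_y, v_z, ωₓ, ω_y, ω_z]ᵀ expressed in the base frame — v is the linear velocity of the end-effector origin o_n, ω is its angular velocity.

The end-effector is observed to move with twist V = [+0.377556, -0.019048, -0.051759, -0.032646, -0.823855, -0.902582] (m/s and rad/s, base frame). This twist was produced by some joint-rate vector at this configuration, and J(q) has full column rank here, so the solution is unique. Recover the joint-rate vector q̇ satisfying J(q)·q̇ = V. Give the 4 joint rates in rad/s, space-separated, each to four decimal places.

0.0100 0.0680 -0.9540 -0.2740

o_n = [0.0015, 0.2528, 0.5325]
J₁: ẑ×o_n = [-0.2528, 0.0015, 0.0000], ω = ẑ
J2: z=[0.9925, -0.1219, 0.0000] o=[0.0207, 0.1687, 0.0000] → [-0.0649, -0.5285, 0.0811, 0.9925, -0.1219, 0.0000]
J3: z=[0.0815, 0.6641, 0.7431] o=[-0.0309, -0.2517, 0.3814] → [-0.2746, 0.0118, 0.0196, 0.0815, 0.6641, 0.7431]
J4: z=[0.0815, 0.6641, 0.7431] o=[0.1346, -0.3899, 0.4868] → [-0.4473, -0.1026, 0.1408, 0.0815, 0.6641, 0.7431]
q̇ = J⁺·V = [0.0100, 0.0680, -0.9540, -0.2740]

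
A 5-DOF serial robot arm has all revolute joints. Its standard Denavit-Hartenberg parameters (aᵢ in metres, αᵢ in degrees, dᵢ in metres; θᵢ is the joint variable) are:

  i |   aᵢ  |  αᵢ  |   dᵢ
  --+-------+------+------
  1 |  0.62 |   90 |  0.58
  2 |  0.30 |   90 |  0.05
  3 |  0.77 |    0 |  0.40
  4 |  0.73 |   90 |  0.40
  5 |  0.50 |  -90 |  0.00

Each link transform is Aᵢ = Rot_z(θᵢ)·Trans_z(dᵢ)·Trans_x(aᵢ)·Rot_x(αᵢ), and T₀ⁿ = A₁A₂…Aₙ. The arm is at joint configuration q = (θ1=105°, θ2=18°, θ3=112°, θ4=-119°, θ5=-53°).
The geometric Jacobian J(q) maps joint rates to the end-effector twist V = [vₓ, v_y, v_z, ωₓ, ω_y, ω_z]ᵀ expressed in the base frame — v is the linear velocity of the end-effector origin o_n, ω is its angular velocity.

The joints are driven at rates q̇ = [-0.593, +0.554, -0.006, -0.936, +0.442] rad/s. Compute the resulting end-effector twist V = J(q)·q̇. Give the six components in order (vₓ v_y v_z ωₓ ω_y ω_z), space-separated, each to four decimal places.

0.1031 -0.2263 0.5062 0.2000 -0.3008 0.2862

o_n = [0.1693, 1.8343, 0.5187]
J₁: ẑ×o_n = [-1.8343, 0.1693, 0.0000], ω = ẑ
J2: z=[0.9659, 0.2588, 0.0000] o=[-0.1605, 0.5989, 0.5800] → [-0.0159, 0.0592, 1.1079, 0.9659, 0.2588, 0.0000]
J3: z=[-0.0800, 0.2985, -0.9511] o=[-0.1860, 0.8874, 0.6727] → [0.8545, -0.3503, -0.1818, -0.0800, 0.2985, -0.9511]
J4: z=[-0.0800, 0.2985, -0.9511] o=[0.5426, 0.9266, 0.2031] → [0.9574, 0.3802, 0.0388, -0.0800, 0.2985, -0.9511]
J5: z=[-0.9287, -0.3688, -0.0377] o=[0.2463, 1.6886, 0.0466] → [-0.1686, 0.4413, -0.1637, -0.9287, -0.3688, -0.0377]
V = J·q̇ = [0.1031, -0.2263, 0.5062, 0.2000, -0.3008, 0.2862]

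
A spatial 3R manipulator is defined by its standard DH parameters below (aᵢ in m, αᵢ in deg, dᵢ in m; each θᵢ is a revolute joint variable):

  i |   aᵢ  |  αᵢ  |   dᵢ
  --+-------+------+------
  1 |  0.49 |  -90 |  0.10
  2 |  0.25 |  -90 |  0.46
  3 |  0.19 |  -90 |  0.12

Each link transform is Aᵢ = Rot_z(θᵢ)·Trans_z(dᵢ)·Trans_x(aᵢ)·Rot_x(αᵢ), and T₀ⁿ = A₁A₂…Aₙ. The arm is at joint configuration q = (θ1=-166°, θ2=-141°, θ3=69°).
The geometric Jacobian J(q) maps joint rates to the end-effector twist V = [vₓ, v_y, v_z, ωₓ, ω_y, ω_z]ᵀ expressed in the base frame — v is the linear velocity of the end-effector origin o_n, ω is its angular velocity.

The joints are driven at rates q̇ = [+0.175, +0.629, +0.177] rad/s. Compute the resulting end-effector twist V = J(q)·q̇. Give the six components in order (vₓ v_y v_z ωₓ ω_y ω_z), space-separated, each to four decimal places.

-0.1442 -0.0809 0.0882 0.0441 -0.6373 0.3126

o_n = [-0.2405, -0.3512, 0.3934]
J₁: ẑ×o_n = [0.3512, -0.2405, 0.0000], ω = ẑ
J2: z=[0.2419, -0.9703, 0.0000] o=[-0.4754, -0.1185, 0.1000] → [-0.2847, -0.0710, 0.1717, 0.2419, -0.9703, 0.0000]
J3: z=[-0.6106, -0.1522, 0.7771] o=[-0.1756, -0.5179, 0.2573] → [-0.1502, 0.0327, -0.1116, -0.6106, -0.1522, 0.7771]
V = J·q̇ = [-0.1442, -0.0809, 0.0882, 0.0441, -0.6373, 0.3126]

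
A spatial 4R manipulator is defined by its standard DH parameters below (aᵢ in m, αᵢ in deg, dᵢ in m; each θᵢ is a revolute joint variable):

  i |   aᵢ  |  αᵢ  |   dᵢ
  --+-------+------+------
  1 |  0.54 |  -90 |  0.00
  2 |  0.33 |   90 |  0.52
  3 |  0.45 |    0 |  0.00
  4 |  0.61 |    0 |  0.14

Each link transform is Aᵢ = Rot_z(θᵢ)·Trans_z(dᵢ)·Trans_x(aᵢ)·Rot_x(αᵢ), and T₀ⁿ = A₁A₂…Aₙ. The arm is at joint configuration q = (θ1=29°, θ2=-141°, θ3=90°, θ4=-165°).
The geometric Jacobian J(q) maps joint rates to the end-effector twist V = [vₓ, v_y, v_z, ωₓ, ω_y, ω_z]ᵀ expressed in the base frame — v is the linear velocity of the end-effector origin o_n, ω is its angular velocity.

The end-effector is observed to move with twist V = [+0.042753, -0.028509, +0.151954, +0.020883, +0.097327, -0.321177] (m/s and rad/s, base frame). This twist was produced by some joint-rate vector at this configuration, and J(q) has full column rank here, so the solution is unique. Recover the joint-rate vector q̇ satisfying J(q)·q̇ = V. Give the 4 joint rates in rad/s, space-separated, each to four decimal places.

o_n = [-0.1210, 0.3683, 0.1982]
J₁: ẑ×o_n = [-0.3683, -0.1210, 0.0000], ω = ẑ
J2: z=[-0.4848, 0.8746, 0.0000] o=[0.4723, 0.2618, 0.0000] → [0.1734, 0.0961, 0.4673, -0.4848, 0.8746, 0.0000]
J3: z=[-0.5504, -0.3051, -0.7771] o=[-0.0041, 0.5923, 0.2077] → [-0.1712, 0.0856, 0.0876, -0.5504, -0.3051, -0.7771]
J4: z=[-0.5504, -0.3051, -0.7771] o=[-0.2223, 0.9858, 0.2077] → [-0.4770, -0.0839, 0.3708, -0.5504, -0.3051, -0.7771]
q̇ = J⁺·V = [-0.4020, 0.0750, -0.5490, 0.4450]

-0.4020 0.0750 -0.5490 0.4450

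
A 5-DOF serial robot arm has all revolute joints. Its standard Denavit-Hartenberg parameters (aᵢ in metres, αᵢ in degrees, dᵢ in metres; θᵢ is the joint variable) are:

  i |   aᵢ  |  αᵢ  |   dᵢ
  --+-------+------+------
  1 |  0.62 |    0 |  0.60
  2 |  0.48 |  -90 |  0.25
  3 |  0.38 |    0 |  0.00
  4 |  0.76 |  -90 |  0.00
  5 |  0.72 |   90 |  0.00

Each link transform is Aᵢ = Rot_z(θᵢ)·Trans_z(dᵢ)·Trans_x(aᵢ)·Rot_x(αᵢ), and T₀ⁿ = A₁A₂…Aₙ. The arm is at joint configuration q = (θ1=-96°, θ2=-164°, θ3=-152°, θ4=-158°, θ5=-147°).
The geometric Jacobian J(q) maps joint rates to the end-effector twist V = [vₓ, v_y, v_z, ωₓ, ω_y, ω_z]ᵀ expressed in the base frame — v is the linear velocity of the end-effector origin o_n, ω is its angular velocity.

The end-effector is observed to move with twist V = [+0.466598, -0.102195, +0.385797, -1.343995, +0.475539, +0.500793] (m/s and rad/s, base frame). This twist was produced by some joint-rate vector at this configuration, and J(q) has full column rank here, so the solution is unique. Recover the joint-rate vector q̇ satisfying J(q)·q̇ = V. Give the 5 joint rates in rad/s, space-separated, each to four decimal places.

-0.2230 0.1350 0.7010 0.5400 -0.9160

o_n = [-0.4935, -0.4436, 0.9088]
J₁: ẑ×o_n = [0.4436, -0.4935, 0.0000], ω = ẑ
J2: z=[0.0000, 0.0000, 1.0000] o=[-0.0648, -0.6166, 0.6000] → [-0.1730, -0.4287, 0.0000, 0.0000, 0.0000, 1.0000]
J3: z=[-0.9848, -0.1736, 0.0000] o=[-0.1482, -0.1439, 0.8500] → [-0.0102, 0.0579, 0.2351, -0.9848, -0.1736, 0.0000]
J4: z=[-0.9848, -0.1736, 0.0000] o=[-0.0899, -0.4743, 1.0284] → [0.0208, -0.1178, -0.1004, -0.9848, -0.1736, 0.0000]
J5: z=[0.1330, -0.7544, -0.6428] o=[-0.1747, 0.0068, 0.4462] → [-0.6384, 0.1434, -0.3004, 0.1330, -0.7544, -0.6428]
q̇ = J⁺·V = [-0.2230, 0.1350, 0.7010, 0.5400, -0.9160]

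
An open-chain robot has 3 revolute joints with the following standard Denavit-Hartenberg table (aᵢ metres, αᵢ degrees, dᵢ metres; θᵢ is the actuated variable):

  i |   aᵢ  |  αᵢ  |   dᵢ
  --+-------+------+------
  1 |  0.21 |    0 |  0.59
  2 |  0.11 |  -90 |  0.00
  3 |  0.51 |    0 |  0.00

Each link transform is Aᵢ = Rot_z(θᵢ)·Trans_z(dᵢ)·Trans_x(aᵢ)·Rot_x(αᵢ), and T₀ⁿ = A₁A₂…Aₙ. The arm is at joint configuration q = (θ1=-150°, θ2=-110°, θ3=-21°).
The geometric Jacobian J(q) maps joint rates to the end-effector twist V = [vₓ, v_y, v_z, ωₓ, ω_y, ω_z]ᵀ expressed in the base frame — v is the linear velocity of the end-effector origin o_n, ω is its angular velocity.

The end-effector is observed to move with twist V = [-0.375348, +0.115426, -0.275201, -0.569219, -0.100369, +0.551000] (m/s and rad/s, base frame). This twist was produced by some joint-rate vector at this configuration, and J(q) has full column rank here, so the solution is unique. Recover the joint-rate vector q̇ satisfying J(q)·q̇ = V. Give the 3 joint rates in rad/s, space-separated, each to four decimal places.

o_n = [-0.2836, 0.4722, 0.7728]
J₁: ẑ×o_n = [-0.4722, -0.2836, 0.0000], ω = ẑ
J2: z=[0.0000, 0.0000, 1.0000] o=[-0.1819, -0.1050, 0.5900] → [-0.5772, -0.1018, 0.0000, 0.0000, 0.0000, 1.0000]
J3: z=[-0.9848, -0.1736, 0.0000] o=[-0.2010, 0.0033, 0.5900] → [-0.0317, 0.1800, -0.4761, -0.9848, -0.1736, 0.0000]
q̇ = J⁺·V = [-0.3710, 0.9220, 0.5780]

-0.3710 0.9220 0.5780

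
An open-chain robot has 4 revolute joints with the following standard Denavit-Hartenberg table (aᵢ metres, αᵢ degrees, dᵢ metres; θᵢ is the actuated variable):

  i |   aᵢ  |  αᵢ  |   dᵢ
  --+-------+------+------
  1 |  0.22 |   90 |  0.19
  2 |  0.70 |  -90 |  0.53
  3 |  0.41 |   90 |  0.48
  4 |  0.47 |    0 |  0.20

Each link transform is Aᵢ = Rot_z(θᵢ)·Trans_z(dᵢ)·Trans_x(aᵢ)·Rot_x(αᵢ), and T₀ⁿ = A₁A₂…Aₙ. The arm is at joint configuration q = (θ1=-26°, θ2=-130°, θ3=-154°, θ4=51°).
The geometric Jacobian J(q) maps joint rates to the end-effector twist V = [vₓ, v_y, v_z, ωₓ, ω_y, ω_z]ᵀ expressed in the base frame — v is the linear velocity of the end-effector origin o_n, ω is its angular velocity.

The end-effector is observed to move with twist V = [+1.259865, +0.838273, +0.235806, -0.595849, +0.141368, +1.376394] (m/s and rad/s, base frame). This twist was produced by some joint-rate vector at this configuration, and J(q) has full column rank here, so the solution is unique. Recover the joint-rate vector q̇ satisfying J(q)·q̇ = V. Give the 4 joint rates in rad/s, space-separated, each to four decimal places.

0.6650 0.4640 -0.9150 0.3670

o_n = [0.5033, -0.9794, -0.3364]
J₁: ẑ×o_n = [0.9794, 0.5033, -0.0000], ω = ẑ
J2: z=[-0.4384, -0.8988, 0.0000] o=[0.1977, -0.0964, 0.1900] → [0.4732, -0.2308, 0.6617, -0.4384, -0.8988, 0.0000]
J3: z=[0.6885, -0.3358, -0.6428] o=[-0.4390, -0.3756, -0.3462] → [-0.3914, -0.6124, -0.0993, 0.6885, -0.3358, -0.6428]
J4: z=[0.6473, 0.6843, 0.3358] o=[0.0256, -0.8021, -0.3725] → [0.0842, 0.1371, -0.4416, 0.6473, 0.6843, 0.3358]
q̇ = J⁺·V = [0.6650, 0.4640, -0.9150, 0.3670]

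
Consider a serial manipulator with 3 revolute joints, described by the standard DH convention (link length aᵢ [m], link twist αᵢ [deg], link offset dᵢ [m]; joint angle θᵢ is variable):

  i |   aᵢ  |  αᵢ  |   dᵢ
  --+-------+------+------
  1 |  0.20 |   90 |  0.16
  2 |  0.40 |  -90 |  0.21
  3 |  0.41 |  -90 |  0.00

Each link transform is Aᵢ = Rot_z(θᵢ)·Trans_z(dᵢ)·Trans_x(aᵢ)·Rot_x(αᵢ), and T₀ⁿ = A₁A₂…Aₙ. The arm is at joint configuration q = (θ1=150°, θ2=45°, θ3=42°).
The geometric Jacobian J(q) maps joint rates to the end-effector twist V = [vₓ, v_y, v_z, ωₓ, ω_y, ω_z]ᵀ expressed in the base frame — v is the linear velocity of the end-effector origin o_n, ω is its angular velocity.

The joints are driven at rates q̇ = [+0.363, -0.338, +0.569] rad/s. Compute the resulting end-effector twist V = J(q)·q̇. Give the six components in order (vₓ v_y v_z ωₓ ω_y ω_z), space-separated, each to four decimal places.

-0.2435 -0.3523 -0.2788 0.1794 -0.4939 0.7653

o_n = [-0.6369, 0.2934, 0.6583]
J₁: ẑ×o_n = [-0.2934, -0.6369, 0.0000], ω = ẑ
J2: z=[0.5000, 0.8660, 0.0000] o=[-0.1732, 0.1000, 0.1600] → [0.4315, -0.2491, 0.4983, 0.5000, 0.8660, 0.0000]
J3: z=[0.6124, -0.3536, 0.7071] o=[-0.3132, 0.4233, 0.4428] → [0.0157, -0.3609, -0.1940, 0.6124, -0.3536, 0.7071]
V = J·q̇ = [-0.2435, -0.3523, -0.2788, 0.1794, -0.4939, 0.7653]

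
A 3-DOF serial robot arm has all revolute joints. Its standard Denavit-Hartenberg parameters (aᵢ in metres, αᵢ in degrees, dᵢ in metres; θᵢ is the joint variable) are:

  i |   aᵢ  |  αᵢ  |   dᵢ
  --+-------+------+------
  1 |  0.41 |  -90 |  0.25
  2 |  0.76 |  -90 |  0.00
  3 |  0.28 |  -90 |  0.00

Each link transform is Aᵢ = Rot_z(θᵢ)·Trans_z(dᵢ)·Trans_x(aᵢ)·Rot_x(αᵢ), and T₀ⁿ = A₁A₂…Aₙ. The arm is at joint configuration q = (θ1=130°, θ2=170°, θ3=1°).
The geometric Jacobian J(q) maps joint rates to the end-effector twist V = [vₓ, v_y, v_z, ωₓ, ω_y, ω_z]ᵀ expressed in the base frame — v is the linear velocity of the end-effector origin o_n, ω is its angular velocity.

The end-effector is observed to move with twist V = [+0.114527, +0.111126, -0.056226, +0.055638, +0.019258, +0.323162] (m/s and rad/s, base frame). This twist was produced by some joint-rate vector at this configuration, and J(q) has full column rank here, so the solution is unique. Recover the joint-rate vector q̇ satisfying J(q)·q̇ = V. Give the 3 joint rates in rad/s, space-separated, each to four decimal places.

o_n = [0.3985, -0.4673, 0.0694]
J₁: ẑ×o_n = [0.4673, 0.3985, -0.0000], ω = ẑ
J2: z=[-0.7660, -0.6428, 0.0000] o=[-0.2635, 0.3141, 0.2500] → [0.1161, -0.1383, 1.0242, -0.7660, -0.6428, 0.0000]
J3: z=[0.1116, -0.1330, 0.9848] o=[0.2176, -0.2593, 0.1180] → [0.2114, 0.1836, 0.0008, 0.1116, -0.1330, 0.9848]
q̇ = J⁺·V = [0.2040, -0.0550, 0.1210]

0.2040 -0.0550 0.1210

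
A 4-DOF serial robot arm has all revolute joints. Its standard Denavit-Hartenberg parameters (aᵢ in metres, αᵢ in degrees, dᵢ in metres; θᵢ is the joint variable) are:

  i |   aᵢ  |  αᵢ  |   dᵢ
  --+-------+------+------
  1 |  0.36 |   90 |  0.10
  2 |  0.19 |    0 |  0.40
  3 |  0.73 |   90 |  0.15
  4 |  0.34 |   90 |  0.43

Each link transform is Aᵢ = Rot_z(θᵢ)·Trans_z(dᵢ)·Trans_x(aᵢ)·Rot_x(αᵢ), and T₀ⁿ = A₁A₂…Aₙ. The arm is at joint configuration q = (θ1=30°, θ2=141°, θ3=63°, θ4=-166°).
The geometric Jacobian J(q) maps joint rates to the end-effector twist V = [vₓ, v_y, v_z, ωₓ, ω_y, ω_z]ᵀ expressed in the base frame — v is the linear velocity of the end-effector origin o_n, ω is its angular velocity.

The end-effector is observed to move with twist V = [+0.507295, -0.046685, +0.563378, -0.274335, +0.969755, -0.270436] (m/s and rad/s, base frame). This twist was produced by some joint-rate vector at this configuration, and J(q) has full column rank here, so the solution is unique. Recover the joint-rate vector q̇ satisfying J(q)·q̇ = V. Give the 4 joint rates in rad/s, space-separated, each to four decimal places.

o_n = [-0.0502, -0.5691, 0.4497]
J₁: ẑ×o_n = [0.5691, -0.0502, 0.0000], ω = ẑ
J2: z=[0.5000, -0.8660, 0.0000] o=[0.3118, 0.1800, 0.1000] → [-0.3028, -0.1748, -0.6881, 0.5000, -0.8660, 0.0000]
J3: z=[0.5000, -0.8660, 0.0000] o=[0.3839, -0.2402, 0.2196] → [-0.1993, -0.1150, -0.5404, 0.5000, -0.8660, 0.0000]
J4: z=[-0.3522, -0.2034, 0.9135] o=[-0.1186, -0.7036, -0.0773] → [-0.2300, 0.2481, -0.0335, -0.3522, -0.2034, 0.9135]
q̇ = J⁺·V = [0.2850, -0.1020, -0.8750, -0.6080]

0.2850 -0.1020 -0.8750 -0.6080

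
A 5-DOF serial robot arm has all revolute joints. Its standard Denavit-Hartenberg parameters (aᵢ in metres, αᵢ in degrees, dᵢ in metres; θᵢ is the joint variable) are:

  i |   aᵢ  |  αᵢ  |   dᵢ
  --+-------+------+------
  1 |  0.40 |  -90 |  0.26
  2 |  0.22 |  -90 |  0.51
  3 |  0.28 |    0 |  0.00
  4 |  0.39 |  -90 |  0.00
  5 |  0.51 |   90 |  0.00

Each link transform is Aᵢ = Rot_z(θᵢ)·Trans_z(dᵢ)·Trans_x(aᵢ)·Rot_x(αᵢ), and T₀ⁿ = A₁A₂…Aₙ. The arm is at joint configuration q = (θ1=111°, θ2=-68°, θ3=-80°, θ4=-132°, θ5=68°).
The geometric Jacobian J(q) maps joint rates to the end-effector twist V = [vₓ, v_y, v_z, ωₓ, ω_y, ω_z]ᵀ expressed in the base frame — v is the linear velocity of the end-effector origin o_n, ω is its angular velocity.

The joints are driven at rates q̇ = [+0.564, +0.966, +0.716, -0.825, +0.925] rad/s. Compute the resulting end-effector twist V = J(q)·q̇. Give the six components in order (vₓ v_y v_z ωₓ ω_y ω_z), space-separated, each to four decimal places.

0.0158 -0.2483 1.1289 -1.5322 -0.8931 0.1503

o_n = [-0.4022, -0.2855, 0.2293]
J₁: ẑ×o_n = [0.2855, -0.4022, 0.0000], ω = ẑ
J2: z=[-0.9336, -0.3584, 0.0000] o=[-0.1433, 0.3734, 0.2600] → [0.0110, -0.0286, 0.5224, -0.9336, -0.3584, 0.0000]
J3: z=[-0.3323, 0.8656, -0.3746] o=[-0.6490, 0.2676, 0.4640] → [-0.4103, -0.1704, -0.0298, -0.3323, 0.8656, -0.3746]
J4: z=[-0.3323, 0.8656, -0.3746] o=[-0.9130, 0.1858, 0.5091] → [-0.4187, -0.2843, -0.2855, -0.3323, 0.8656, -0.3746]
J5: z=[-0.7206, -0.4892, -0.4913] o=[-0.6756, 0.1442, 0.2024] → [-0.2243, -0.1149, 0.4434, -0.7206, -0.4892, -0.4913]
V = J·q̇ = [0.0158, -0.2483, 1.1289, -1.5322, -0.8931, 0.1503]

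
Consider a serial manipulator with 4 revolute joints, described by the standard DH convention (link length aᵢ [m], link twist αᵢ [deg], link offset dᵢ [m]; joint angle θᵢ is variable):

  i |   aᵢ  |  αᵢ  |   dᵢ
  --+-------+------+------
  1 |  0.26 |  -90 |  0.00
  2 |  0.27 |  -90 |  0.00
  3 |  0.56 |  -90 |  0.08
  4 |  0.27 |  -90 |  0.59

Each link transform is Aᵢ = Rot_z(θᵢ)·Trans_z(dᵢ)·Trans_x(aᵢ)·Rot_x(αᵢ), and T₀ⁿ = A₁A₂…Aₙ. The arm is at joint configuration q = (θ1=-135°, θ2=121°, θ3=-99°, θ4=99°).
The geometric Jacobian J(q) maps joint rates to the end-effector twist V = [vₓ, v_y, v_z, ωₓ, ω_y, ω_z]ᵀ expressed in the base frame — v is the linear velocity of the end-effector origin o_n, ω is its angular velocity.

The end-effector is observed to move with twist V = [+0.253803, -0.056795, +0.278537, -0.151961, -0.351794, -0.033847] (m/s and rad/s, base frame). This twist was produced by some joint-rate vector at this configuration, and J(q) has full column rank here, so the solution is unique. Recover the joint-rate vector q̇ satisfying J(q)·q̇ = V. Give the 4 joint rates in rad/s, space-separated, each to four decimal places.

o_n = [0.4109, -0.4428, -0.7577]
J₁: ẑ×o_n = [0.4428, 0.4109, -0.0000], ω = ẑ
J2: z=[0.7071, -0.7071, 0.0000] o=[-0.1838, -0.1838, 0.0000] → [0.5357, 0.5357, 0.2375, 0.7071, -0.7071, 0.0000]
J3: z=[0.6061, 0.6061, 0.5150] o=[-0.0855, -0.0855, -0.2314] → [-0.1349, 0.5746, -0.5175, 0.6061, 0.6061, 0.5150]
J4: z=[0.4703, 0.2491, -0.8466] o=[0.3222, -0.4600, -0.1151] → [-0.1455, 0.2270, -0.0140, 0.4703, 0.2491, -0.8466]
q̇ = J⁺·V = [0.3150, 0.1230, -0.4850, 0.1170]

0.3150 0.1230 -0.4850 0.1170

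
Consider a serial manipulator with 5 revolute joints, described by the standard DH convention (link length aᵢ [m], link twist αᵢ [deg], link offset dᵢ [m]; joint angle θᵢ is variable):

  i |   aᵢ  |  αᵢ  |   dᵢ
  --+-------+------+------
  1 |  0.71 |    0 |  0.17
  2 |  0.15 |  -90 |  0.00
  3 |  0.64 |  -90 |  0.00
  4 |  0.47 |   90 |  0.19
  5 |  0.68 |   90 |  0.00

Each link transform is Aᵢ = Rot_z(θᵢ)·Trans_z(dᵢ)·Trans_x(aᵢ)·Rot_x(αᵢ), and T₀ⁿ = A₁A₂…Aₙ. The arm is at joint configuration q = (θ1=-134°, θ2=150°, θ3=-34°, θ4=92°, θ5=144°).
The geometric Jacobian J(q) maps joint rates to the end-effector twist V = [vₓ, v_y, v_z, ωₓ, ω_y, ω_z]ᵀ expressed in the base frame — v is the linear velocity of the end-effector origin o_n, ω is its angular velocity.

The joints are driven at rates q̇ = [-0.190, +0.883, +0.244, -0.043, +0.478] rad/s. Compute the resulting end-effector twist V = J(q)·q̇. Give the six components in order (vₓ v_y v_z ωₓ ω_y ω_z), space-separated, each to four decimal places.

o_n = [0.4581, -0.1546, 0.0406]
J₁: ẑ×o_n = [0.1546, 0.4581, -0.0000], ω = ẑ
J2: z=[0.0000, 0.0000, 1.0000] o=[-0.4932, -0.5107, 0.1700] → [-0.3561, 0.9514, 0.0000, 0.0000, 0.0000, 1.0000]
J3: z=[-0.2756, 0.9613, 0.0000] o=[-0.3490, -0.4694, 0.1700] → [-0.1244, -0.0357, -0.8627, -0.2756, 0.9613, 0.0000]
J4: z=[0.5375, 0.1541, -0.8290] o=[0.1610, -0.3231, 0.5279] → [0.0646, 0.0156, 0.0448, 0.5375, 0.1541, -0.8290]
J5: z=[0.8061, 0.1948, 0.5589] o=[0.3795, -0.7491, 0.3612] → [-0.3947, 0.3024, 0.4639, 0.8061, 0.1948, 0.5589]
V = J·q̇ = [-0.5656, 0.8882, 0.0093, 0.2949, 0.3210, 0.9958]

-0.5656 0.8882 0.0093 0.2949 0.3210 0.9958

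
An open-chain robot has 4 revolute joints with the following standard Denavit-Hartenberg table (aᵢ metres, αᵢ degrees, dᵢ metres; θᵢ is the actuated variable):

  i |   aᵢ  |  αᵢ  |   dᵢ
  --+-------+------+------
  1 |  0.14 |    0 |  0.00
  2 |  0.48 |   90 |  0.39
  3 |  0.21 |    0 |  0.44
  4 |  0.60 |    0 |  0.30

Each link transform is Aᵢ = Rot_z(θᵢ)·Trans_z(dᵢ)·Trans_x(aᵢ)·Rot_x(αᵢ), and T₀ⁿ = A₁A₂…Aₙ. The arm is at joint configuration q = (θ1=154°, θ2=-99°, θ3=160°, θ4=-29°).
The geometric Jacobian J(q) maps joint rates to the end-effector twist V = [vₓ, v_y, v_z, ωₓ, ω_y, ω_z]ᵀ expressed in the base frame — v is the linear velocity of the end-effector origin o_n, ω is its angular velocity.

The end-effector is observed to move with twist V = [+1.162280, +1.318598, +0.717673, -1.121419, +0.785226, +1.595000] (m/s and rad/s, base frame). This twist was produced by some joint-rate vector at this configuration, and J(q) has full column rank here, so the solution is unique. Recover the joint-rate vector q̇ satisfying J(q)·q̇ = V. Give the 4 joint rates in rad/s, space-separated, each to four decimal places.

o_n = [0.4167, -0.4540, 0.9146]
J₁: ẑ×o_n = [0.4540, 0.4167, -0.0000], ω = ẑ
J2: z=[0.0000, 0.0000, 1.0000] o=[-0.1258, 0.0614, 0.0000] → [0.5153, 0.5425, -0.0000, 0.0000, 0.0000, 1.0000]
J3: z=[0.8192, -0.5736, 0.0000] o=[0.1495, 0.4546, 0.3900] → [-0.3009, -0.4298, -0.5910, 0.8192, -0.5736, 0.0000]
J4: z=[0.8192, -0.5736, 0.0000] o=[0.3967, 0.0405, 0.4618] → [-0.2597, -0.3709, -0.3936, 0.8192, -0.5736, 0.0000]
q̇ = J⁺·V = [0.8570, 0.7380, -0.9060, -0.4630]

0.8570 0.7380 -0.9060 -0.4630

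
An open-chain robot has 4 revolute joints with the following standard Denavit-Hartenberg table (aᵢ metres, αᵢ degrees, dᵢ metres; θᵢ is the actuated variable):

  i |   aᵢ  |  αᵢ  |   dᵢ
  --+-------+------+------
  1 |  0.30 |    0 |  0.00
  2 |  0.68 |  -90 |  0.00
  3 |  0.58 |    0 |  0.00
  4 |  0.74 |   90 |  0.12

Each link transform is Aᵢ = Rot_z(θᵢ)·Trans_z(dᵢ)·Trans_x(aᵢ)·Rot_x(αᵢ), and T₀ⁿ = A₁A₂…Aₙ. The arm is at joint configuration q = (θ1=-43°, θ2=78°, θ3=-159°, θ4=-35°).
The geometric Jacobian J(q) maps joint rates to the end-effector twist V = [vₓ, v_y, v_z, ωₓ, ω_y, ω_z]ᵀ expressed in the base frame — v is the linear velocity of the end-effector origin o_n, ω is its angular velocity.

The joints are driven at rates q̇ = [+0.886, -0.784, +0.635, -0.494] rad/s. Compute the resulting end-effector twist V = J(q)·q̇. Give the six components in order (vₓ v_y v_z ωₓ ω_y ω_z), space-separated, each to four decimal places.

o_n = [-0.3241, -0.4387, 0.0288]
J₁: ẑ×o_n = [0.4387, -0.3241, 0.0000], ω = ẑ
J2: z=[0.0000, 0.0000, 1.0000] o=[0.2194, -0.2046, 0.0000] → [0.2341, -0.5435, 0.0000, 0.0000, 0.0000, 1.0000]
J3: z=[-0.5736, 0.8192, 0.0000] o=[0.7764, 0.1854, 0.0000] → [0.0236, 0.0165, 1.2595, -0.5736, 0.8192, 0.0000]
J4: z=[-0.5736, 0.8192, 0.0000] o=[0.3329, -0.1251, 0.2079] → [-0.1466, -0.1027, 0.7180, -0.5736, 0.8192, 0.0000]
V = J·q̇ = [0.2926, 0.2002, 0.4451, -0.0809, 0.1155, 0.1020]

0.2926 0.2002 0.4451 -0.0809 0.1155 0.1020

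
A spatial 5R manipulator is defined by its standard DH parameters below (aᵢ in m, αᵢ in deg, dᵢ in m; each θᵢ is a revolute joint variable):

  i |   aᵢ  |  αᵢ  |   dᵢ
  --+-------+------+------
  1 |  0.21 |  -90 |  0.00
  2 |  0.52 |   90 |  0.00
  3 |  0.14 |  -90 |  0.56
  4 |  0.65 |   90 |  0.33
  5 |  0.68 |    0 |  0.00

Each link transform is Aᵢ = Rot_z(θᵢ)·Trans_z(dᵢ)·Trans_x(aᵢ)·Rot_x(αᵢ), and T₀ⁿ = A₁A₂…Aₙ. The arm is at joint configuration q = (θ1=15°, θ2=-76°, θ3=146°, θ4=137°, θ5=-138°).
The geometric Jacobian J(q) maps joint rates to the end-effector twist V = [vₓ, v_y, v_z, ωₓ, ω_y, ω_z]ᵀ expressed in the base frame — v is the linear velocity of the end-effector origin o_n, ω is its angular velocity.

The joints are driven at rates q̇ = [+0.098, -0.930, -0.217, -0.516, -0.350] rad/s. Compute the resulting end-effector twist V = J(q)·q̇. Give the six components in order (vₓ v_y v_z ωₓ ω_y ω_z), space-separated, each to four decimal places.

-0.6826 -0.2575 -0.4817 0.2417 -0.5934 0.5794

o_n = [-0.1301, 0.0922, 0.6565]
J₁: ẑ×o_n = [-0.0922, -0.1301, 0.0000], ω = ẑ
J2: z=[-0.2588, 0.9659, 0.0000] o=[0.2028, 0.0544, 0.0000] → [0.6341, 0.1699, 0.3118, -0.2588, 0.9659, 0.0000]
J3: z=[-0.9372, -0.2511, 0.2419] o=[0.3244, 0.0869, 0.5046] → [-0.0394, 0.0324, -0.1191, -0.9372, -0.2511, 0.2419]
J4: z=[0.0839, -0.8358, -0.5426] o=[-0.2479, 0.0146, 0.5274] → [-0.0658, -0.0747, 0.1050, 0.0839, -0.8358, -0.5426]
J5: z=[0.4546, 0.5166, -0.7255] o=[0.3562, -0.3820, 0.6235] → [0.3611, 0.3378, 0.4668, 0.4546, 0.5166, -0.7255]
V = J·q̇ = [-0.6826, -0.2575, -0.4817, 0.2417, -0.5934, 0.5794]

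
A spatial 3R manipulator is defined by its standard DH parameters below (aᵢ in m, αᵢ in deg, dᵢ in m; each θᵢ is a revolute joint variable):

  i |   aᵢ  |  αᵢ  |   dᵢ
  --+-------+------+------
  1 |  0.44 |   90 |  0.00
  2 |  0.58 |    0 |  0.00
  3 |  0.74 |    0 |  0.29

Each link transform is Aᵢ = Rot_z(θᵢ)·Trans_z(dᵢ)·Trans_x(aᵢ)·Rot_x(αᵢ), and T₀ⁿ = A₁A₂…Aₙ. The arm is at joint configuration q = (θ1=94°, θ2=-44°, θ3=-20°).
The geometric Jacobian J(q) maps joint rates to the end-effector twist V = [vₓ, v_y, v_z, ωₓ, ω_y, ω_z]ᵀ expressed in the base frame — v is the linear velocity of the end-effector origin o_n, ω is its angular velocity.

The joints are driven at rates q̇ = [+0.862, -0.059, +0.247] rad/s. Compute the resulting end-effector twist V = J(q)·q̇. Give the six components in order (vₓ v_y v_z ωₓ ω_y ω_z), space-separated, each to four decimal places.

-1.0406 0.2793 0.0364 0.1875 0.0131 0.8620

o_n = [0.2069, 1.1990, -1.0680]
J₁: ẑ×o_n = [-1.1990, 0.2069, 0.0000], ω = ẑ
J2: z=[0.9976, 0.0698, 0.0000] o=[-0.0307, 0.4389, 0.0000] → [-0.0745, 1.0654, 0.7416, 0.9976, 0.0698, 0.0000]
J3: z=[0.9976, 0.0698, 0.0000] o=[-0.0598, 0.8551, -0.4029] → [-0.0464, 0.6635, 0.3244, 0.9976, 0.0698, 0.0000]
V = J·q̇ = [-1.0406, 0.2793, 0.0364, 0.1875, 0.0131, 0.8620]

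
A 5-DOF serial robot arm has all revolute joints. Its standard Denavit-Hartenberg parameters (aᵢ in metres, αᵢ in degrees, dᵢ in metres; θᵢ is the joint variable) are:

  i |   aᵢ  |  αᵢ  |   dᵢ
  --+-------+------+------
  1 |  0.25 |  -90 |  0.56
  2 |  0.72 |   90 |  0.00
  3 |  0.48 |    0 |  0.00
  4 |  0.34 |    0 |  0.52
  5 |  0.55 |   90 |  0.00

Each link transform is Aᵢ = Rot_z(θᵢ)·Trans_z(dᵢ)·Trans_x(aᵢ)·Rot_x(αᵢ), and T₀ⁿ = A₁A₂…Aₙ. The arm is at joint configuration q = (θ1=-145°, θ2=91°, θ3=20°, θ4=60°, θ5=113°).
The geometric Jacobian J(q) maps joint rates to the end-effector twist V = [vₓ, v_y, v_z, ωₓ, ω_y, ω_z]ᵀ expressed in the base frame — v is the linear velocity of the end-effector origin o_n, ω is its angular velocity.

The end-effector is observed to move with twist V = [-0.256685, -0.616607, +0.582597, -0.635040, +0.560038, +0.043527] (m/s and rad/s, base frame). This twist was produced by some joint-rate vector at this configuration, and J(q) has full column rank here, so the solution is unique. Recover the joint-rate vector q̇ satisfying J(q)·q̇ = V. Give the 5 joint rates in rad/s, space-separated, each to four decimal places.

0.0470 -0.8230 0.9370 -0.8310 0.0930

o_n = [-0.4055, -0.7421, -0.1432]
J₁: ẑ×o_n = [0.7421, -0.4055, 0.0000], ω = ẑ
J2: z=[0.5736, -0.8192, 0.0000] o=[-0.2048, -0.1434, 0.5600] → [0.5760, 0.4033, -0.5078, 0.5736, -0.8192, 0.0000]
J3: z=[-0.8190, -0.5735, -0.0175] o=[-0.1945, -0.1362, -0.1599] → [-0.0202, 0.0174, 0.3752, -0.8190, -0.5735, -0.0175]
J4: z=[-0.8190, -0.5735, -0.0175] o=[-0.0939, -0.2662, -0.6109] → [-0.2765, 0.3885, 0.2111, -0.8190, -0.5735, -0.0175]
J5: z=[-0.8190, -0.5735, -0.0175] o=[-0.3269, -0.8381, -0.6790] → [-0.3056, 0.4402, -0.1237, -0.8190, -0.5735, -0.0175]
q̇ = J⁺·V = [0.0470, -0.8230, 0.9370, -0.8310, 0.0930]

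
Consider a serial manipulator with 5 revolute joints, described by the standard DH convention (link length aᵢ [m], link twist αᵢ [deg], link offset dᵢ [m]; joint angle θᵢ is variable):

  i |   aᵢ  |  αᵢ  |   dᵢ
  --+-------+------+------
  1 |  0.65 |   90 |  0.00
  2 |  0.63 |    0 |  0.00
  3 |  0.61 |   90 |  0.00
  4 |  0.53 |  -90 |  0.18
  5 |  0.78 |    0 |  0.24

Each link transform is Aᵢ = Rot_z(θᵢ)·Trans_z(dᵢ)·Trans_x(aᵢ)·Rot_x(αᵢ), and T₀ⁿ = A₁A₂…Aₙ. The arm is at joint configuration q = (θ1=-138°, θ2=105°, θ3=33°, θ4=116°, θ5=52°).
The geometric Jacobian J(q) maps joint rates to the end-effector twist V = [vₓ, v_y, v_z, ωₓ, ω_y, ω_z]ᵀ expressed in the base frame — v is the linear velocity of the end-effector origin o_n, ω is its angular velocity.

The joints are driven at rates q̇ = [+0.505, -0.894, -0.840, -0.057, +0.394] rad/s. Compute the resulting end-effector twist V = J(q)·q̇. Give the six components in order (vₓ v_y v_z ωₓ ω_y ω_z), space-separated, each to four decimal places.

0.1295 -0.2836 0.5486 1.1086 -1.5675 0.2257

o_n = [-0.7097, 0.4412, 0.2530]
J₁: ẑ×o_n = [-0.4412, -0.7097, 0.0000], ω = ẑ
J2: z=[-0.6691, 0.7431, 0.0000] o=[-0.4830, -0.4349, 0.0000] → [0.1880, 0.1693, -0.4178, -0.6691, 0.7431, 0.0000]
J3: z=[-0.6691, 0.7431, 0.0000] o=[-0.3619, -0.3258, 0.6085] → [-0.2642, -0.2379, -0.2547, -0.6691, 0.7431, 0.0000]
J4: z=[-0.4973, -0.4477, 0.7431] o=[-0.0250, -0.0225, 1.0167] → [-0.0027, -0.8886, -0.5372, -0.4973, -0.4477, 0.7431]
J5: z=[-0.2030, -0.7727, -0.6014] o=[-0.5616, 0.1354, 0.9950] → [0.7573, -0.0616, -0.1766, -0.2030, -0.7727, -0.6014]
V = J·q̇ = [0.1295, -0.2836, 0.5486, 1.1086, -1.5675, 0.2257]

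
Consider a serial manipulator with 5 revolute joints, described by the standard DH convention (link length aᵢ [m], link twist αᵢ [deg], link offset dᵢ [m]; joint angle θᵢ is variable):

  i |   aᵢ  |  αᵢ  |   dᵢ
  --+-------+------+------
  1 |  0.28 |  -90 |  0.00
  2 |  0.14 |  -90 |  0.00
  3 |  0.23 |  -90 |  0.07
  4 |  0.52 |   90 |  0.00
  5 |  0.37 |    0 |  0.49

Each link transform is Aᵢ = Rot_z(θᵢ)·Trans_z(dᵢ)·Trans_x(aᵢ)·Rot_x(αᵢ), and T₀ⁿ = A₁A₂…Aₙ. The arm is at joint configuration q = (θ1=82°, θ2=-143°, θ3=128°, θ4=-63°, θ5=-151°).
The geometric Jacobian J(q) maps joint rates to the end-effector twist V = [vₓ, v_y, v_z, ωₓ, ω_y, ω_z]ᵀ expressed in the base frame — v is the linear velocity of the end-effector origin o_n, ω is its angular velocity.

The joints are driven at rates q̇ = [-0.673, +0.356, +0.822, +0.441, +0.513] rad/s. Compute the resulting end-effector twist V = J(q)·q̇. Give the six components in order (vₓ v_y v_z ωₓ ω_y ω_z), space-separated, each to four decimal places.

o_n = [0.0565, 0.2737, 0.5861]
J₁: ẑ×o_n = [-0.2737, 0.0565, 0.0000], ω = ẑ
J2: z=[-0.9903, 0.1392, 0.0000] o=[0.0390, 0.2773, 0.0000] → [0.0816, 0.5804, 0.0011, -0.9903, 0.1392, 0.0000]
J3: z=[0.0838, 0.5960, 0.7986] o=[0.0234, 0.1666, 0.0843] → [0.2136, -0.0156, -0.0108, 0.0838, 0.5960, 0.7986]
J4: z=[-0.5221, 0.7089, -0.4742] o=[0.2245, 0.2950, 0.0549] → [0.3664, 0.3570, 0.1302, -0.5221, 0.7089, -0.4742]
J5: z=[-0.7182, -0.0656, 0.6927] o=[0.4637, 0.6602, 0.3375] → [0.2515, -0.1034, 0.2509, -0.7182, -0.0656, 0.6927]
V = J·q̇ = [0.6794, 0.2602, 0.1777, -0.8824, 0.8184, 0.1297]

0.6794 0.2602 0.1777 -0.8824 0.8184 0.1297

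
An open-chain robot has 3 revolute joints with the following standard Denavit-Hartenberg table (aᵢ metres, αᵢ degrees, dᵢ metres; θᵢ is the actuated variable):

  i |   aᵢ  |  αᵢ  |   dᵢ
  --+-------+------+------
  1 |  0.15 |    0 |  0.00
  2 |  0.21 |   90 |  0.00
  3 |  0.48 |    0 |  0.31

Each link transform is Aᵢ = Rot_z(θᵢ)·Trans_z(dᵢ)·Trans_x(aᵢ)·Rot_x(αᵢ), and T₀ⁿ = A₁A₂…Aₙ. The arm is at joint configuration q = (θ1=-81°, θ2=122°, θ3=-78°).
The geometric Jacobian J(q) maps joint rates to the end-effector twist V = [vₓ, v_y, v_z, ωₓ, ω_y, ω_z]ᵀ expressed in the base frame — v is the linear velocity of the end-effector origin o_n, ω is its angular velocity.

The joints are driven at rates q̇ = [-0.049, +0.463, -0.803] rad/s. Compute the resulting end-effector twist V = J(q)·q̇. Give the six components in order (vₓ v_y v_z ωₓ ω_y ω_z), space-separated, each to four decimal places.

o_n = [0.4607, -0.1789, -0.4695]
J₁: ẑ×o_n = [0.1789, 0.4607, -0.0000], ω = ẑ
J2: z=[0.0000, 0.0000, 1.0000] o=[0.0235, -0.1482, 0.0000] → [0.0307, 0.4372, -0.0000, 0.0000, 0.0000, 1.0000]
J3: z=[0.6561, -0.7547, 0.0000] o=[0.1820, -0.0104, 0.0000] → [0.3543, 0.3080, 0.0998, 0.6561, -0.7547, 0.0000]
V = J·q̇ = [-0.2791, -0.0675, -0.0801, -0.5268, 0.6060, 0.4140]

-0.2791 -0.0675 -0.0801 -0.5268 0.6060 0.4140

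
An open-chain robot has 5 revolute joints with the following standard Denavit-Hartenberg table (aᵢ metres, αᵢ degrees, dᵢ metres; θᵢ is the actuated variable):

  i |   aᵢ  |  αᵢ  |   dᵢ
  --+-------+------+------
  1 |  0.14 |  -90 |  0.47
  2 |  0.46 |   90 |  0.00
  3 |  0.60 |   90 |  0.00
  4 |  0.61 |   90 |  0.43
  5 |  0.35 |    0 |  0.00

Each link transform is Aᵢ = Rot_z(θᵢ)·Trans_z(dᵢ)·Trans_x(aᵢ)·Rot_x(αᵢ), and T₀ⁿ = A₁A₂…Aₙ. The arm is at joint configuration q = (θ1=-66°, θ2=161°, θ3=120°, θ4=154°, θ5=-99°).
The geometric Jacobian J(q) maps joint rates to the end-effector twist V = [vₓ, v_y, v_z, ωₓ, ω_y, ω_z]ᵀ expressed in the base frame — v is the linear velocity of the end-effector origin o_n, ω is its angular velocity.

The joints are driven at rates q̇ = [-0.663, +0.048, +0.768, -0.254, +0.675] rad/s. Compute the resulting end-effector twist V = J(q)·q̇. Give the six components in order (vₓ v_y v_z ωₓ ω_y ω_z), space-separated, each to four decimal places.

0.1053 -0.1680 -0.1797 0.4855 -0.6546 -1.8430

o_n = [0.0220, 0.2692, 0.0828]
J₁: ẑ×o_n = [-0.2692, 0.0220, 0.0000], ω = ẑ
J2: z=[0.9135, 0.4067, 0.0000] o=[0.0569, -0.1279, 0.4700] → [-0.1575, 0.3538, 0.3770, 0.9135, 0.4067, 0.0000]
J3: z=[0.1324, -0.2974, -0.9455] o=[-0.1200, 0.2694, 0.3202] → [0.0704, -0.1028, 0.0422, 0.1324, -0.2974, -0.9455]
J4: z=[0.1237, 0.9514, -0.2820] o=[0.4701, 0.2217, 0.4179] → [-0.3055, 0.1678, 0.4322, 0.1237, 0.9514, -0.2820]
J5: z=[0.5501, -0.3022, -0.7785] o=[0.0195, 0.5949, -0.0454] → [-0.2923, -0.0724, -0.1784, 0.5501, -0.3022, -0.7785]
V = J·q̇ = [0.1053, -0.1680, -0.1797, 0.4855, -0.6546, -1.8430]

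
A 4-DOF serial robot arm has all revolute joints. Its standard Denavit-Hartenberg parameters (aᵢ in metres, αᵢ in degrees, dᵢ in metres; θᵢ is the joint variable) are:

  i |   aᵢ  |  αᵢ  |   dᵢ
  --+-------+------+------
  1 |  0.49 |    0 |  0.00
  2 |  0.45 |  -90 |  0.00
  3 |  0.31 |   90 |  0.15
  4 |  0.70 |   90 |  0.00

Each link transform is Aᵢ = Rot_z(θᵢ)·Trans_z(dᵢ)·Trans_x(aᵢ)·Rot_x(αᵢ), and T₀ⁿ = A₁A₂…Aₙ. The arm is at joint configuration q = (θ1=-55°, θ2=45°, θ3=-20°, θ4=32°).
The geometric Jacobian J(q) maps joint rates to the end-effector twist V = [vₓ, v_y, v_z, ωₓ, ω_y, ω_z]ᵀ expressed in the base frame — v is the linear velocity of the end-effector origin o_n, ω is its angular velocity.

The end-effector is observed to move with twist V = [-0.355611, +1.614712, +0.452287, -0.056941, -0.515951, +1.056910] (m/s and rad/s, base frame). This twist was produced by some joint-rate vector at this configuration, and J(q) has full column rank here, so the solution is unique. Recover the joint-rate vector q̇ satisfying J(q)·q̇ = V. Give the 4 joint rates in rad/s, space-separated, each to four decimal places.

0.2710 0.8780 -0.5180 -0.0980

o_n = [1.6509, -0.1139, 0.3091]
J₁: ẑ×o_n = [0.1139, 1.6509, -0.0000], ω = ẑ
J2: z=[0.0000, 0.0000, 1.0000] o=[0.2811, -0.4014, 0.0000] → [-0.2874, 1.3699, 0.0000, 0.0000, 0.0000, 1.0000]
J3: z=[0.1736, 0.9848, 0.0000] o=[0.7242, -0.4795, 0.0000] → [0.3044, -0.0537, -0.8491, 0.1736, 0.9848, 0.0000]
J4: z=[-0.3368, 0.0594, 0.9397] o=[1.0371, -0.3824, 0.1060] → [-0.2402, 0.6451, -0.1269, -0.3368, 0.0594, 0.9397]
q̇ = J⁺·V = [0.2710, 0.8780, -0.5180, -0.0980]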